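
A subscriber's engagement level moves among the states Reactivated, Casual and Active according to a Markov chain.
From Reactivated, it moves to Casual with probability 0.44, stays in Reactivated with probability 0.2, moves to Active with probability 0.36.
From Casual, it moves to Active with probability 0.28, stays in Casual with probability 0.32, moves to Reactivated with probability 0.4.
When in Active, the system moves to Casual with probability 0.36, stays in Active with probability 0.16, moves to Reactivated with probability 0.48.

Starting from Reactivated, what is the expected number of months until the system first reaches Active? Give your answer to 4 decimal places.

Let t(s) be the expected number of months to first reach Active from state s, with t(Active) = 0. Conditioning on the first month:
t(Reactivated) = 1 + 0.2·t(Reactivated) + 0.44·t(Casual)
t(Casual) = 1 + 0.4·t(Reactivated) + 0.32·t(Casual)
Solving: t(Reactivated) = 3.0435, t(Casual) = 3.2609.
Expected months from Reactivated to Active: 3.0435.

3.0435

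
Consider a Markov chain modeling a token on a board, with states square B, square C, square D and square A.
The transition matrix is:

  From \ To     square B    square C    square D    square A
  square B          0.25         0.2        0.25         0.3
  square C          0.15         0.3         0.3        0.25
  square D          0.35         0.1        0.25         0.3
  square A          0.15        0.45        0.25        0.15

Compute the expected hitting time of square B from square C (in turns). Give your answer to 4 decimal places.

4.8814

Let t(s) be the expected number of turns to first reach square B from state s, with t(square B) = 0. Conditioning on the first turn:
t(square C) = 1 + 0.3·t(square C) + 0.3·t(square D) + 0.25·t(square A)
t(square D) = 1 + 0.1·t(square C) + 0.25·t(square D) + 0.3·t(square A)
t(square A) = 1 + 0.45·t(square C) + 0.25·t(square D) + 0.15·t(square A)
Solving: t(square C) = 4.8814, t(square D) = 3.9536, t(square A) = 4.9236.
Expected turns from square C to square B: 4.8814.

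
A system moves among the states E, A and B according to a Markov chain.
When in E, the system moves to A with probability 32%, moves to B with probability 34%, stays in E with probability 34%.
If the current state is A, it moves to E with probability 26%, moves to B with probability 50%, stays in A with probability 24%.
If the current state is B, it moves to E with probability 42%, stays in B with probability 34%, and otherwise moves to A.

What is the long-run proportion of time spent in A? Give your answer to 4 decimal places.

Let the stationary distribution be π with π = πP and π_1 + π_2 + π_3 = 1.
π_1 = 0.34·π_1 + 0.26·π_2 + 0.42·π_3
π_2 = 0.32·π_1 + 0.24·π_2 + 0.24·π_3
Solving with the normalization constraint gives π = (0.3492, 0.2679, 0.3829).
So the stationary probability of A is 0.2679.

0.2679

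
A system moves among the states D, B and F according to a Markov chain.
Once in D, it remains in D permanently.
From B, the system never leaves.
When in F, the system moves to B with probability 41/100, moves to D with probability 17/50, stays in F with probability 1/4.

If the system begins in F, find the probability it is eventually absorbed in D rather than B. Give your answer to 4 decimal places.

Let h(s) be the probability of absorption at D starting from transient state s. Then h(D) = 1 and h(B) = 0. By first-step analysis:
h(F) = 0.34·1 + 0.41·0 + 0.25·h(F)
Solving: h(F) = 0.4533.
Starting from F, the probability is 0.4533.

0.4533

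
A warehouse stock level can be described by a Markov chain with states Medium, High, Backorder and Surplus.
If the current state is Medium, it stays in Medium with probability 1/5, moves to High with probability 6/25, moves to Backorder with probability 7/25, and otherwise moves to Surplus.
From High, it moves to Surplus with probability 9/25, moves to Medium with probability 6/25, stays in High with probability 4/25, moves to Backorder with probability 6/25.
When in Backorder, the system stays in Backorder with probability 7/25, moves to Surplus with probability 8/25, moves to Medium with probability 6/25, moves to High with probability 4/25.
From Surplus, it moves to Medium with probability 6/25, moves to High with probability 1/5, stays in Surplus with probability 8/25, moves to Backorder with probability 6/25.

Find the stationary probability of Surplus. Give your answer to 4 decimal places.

Let the stationary distribution be π with π = πP and π_1 + π_2 + π_3 + π_4 = 1.
π_1 = 0.2·π_1 + 0.24·π_2 + 0.24·π_3 + 0.24·π_4
π_2 = 0.24·π_1 + 0.16·π_2 + 0.16·π_3 + 0.2·π_4
π_3 = 0.28·π_1 + 0.24·π_2 + 0.28·π_3 + 0.24·π_4
Solving with the normalization constraint gives π = (0.2308, 0.1912, 0.2596, 0.3184).
So the stationary probability of Surplus is 0.3184.

0.3184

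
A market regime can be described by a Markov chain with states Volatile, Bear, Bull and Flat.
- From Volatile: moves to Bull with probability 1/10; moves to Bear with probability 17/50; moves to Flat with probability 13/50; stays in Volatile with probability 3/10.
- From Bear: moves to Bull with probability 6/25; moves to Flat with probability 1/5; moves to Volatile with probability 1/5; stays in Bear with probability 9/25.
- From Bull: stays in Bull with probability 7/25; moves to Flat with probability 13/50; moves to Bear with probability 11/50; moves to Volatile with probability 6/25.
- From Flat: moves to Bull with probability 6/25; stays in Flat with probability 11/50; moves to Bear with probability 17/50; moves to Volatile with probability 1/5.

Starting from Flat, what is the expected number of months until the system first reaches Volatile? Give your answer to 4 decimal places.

Let t(s) be the expected number of months to first reach Volatile from state s, with t(Volatile) = 0. Conditioning on the first month:
t(Bear) = 1 + 0.36·t(Bear) + 0.24·t(Bull) + 0.2·t(Flat)
t(Bull) = 1 + 0.22·t(Bear) + 0.28·t(Bull) + 0.26·t(Flat)
t(Flat) = 1 + 0.34·t(Bear) + 0.24·t(Bull) + 0.22·t(Flat)
Solving: t(Bear) = 4.7619, t(Bull) = 4.5635, t(Flat) = 4.7619.
Expected months from Flat to Volatile: 4.7619.

4.7619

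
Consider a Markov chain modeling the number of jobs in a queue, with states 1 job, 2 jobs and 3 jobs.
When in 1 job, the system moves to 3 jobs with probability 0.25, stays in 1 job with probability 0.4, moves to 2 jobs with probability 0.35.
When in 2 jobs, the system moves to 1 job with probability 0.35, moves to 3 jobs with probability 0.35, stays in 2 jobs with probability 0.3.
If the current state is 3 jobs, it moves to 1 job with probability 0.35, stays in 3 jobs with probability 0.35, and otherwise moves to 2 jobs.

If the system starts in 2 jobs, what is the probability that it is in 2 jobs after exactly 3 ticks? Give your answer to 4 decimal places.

Propagate the distribution vector 3 ticks from 2 jobs.
After 0 ticks: (0.0000, 1.0000, 0.0000)
After 1 tick: (0.3500, 0.3000, 0.3500)
After 2 ticks: (0.3675, 0.3175, 0.3150)
After 3 ticks: (0.3684, 0.3184, 0.3133)
P(in 2 jobs after 3 ticks) = 0.3184

0.3184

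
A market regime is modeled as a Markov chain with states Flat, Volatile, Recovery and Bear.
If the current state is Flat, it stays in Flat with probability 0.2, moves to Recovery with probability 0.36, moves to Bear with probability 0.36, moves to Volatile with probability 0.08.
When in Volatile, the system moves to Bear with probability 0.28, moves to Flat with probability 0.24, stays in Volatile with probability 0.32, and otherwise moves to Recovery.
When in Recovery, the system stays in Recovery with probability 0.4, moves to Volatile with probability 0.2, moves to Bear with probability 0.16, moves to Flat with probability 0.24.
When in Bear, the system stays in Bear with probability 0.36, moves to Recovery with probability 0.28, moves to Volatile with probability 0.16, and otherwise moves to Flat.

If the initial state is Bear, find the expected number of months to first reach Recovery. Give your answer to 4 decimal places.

Let t(s) be the expected number of months to first reach Recovery from state s, with t(Recovery) = 0. Conditioning on the first month:
t(Flat) = 1 + 0.2·t(Flat) + 0.08·t(Volatile) + 0.36·t(Bear)
t(Volatile) = 1 + 0.24·t(Flat) + 0.32·t(Volatile) + 0.28·t(Bear)
t(Bear) = 1 + 0.2·t(Flat) + 0.16·t(Volatile) + 0.36·t(Bear)
Solving: t(Flat) = 3.2925, t(Volatile) = 4.1243, t(Bear) = 3.6225.
Expected months from Bear to Recovery: 3.6225.

3.6225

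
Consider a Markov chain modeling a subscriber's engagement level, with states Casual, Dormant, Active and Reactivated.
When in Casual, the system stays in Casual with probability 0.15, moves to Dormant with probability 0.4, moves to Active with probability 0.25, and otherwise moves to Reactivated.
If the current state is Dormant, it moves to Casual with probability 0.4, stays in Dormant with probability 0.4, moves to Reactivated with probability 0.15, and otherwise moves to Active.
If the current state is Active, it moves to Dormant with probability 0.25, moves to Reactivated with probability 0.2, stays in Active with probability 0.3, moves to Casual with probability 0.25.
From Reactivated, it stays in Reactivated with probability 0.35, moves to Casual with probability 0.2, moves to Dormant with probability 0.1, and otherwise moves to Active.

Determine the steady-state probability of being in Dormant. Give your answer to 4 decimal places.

Let the stationary distribution be π with π = πP and π_1 + π_2 + π_3 + π_4 = 1.
π_1 = 0.15·π_1 + 0.4·π_2 + 0.25·π_3 + 0.2·π_4
π_2 = 0.4·π_1 + 0.4·π_2 + 0.25·π_3 + 0.1·π_4
π_3 = 0.25·π_1 + 0.05·π_2 + 0.3·π_3 + 0.35·π_4
Solving with the normalization constraint gives π = (0.2585, 0.3013, 0.2226, 0.2176).
So the stationary probability of Dormant is 0.3013.

0.3013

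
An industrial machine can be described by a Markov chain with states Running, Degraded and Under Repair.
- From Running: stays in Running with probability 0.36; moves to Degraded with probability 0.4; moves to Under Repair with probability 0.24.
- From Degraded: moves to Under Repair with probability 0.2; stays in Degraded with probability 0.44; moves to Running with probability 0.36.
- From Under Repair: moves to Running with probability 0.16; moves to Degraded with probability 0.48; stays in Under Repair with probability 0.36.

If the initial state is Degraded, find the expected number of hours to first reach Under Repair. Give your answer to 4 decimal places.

4.6642

Let t(s) be the expected number of hours to first reach Under Repair from state s, with t(Under Repair) = 0. Conditioning on the first hour:
t(Running) = 1 + 0.36·t(Running) + 0.4·t(Degraded)
t(Degraded) = 1 + 0.36·t(Running) + 0.44·t(Degraded)
Solving: t(Running) = 4.4776, t(Degraded) = 4.6642.
Expected hours from Degraded to Under Repair: 4.6642.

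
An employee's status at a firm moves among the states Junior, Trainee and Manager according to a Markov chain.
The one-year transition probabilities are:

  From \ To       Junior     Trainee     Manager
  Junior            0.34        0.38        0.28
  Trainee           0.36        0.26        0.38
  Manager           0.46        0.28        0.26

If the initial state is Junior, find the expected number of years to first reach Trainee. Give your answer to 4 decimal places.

2.8365

Let t(s) be the expected number of years to first reach Trainee from state s, with t(Trainee) = 0. Conditioning on the first year:
t(Junior) = 1 + 0.34·t(Junior) + 0.28·t(Manager)
t(Manager) = 1 + 0.46·t(Junior) + 0.26·t(Manager)
Solving: t(Junior) = 2.8365, t(Manager) = 3.1146.
Expected years from Junior to Trainee: 2.8365.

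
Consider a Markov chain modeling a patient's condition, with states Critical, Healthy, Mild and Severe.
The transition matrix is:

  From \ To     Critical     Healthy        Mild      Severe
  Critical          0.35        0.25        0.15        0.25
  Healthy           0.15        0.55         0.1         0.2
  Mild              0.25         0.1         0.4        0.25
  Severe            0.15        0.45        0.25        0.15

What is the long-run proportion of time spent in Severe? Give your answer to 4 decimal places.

Let the stationary distribution be π with π = πP and π_1 + π_2 + π_3 + π_4 = 1.
π_1 = 0.35·π_1 + 0.15·π_2 + 0.25·π_3 + 0.15·π_4
π_2 = 0.25·π_1 + 0.55·π_2 + 0.1·π_3 + 0.45·π_4
π_3 = 0.15·π_1 + 0.1·π_2 + 0.4·π_3 + 0.25·π_4
Solving with the normalization constraint gives π = (0.2129, 0.3737, 0.2031, 0.2103).
So the stationary probability of Severe is 0.2103.

0.2103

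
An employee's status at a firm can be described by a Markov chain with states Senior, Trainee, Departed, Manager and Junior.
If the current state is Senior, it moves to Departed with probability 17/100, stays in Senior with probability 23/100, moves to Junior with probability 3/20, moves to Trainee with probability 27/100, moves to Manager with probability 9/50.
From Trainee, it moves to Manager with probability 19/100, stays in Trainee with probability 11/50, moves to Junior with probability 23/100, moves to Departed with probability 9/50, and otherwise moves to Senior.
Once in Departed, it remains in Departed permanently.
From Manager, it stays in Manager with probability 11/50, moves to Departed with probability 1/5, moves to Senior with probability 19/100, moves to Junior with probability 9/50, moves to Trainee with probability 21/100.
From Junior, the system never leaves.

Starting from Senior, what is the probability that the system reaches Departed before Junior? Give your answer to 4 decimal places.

Let h(s) be the probability of absorption at Departed starting from transient state s. Then h(Departed) = 1 and h(Junior) = 0. By first-step analysis:
h(Senior) = 0.23·h(Senior) + 0.27·h(Trainee) + 0.17·1 + 0.18·h(Manager) + 0.15·0
h(Trainee) = 0.18·h(Senior) + 0.22·h(Trainee) + 0.18·1 + 0.19·h(Manager) + 0.23·0
h(Manager) = 0.19·h(Senior) + 0.21·h(Trainee) + 0.2·1 + 0.22·h(Manager) + 0.18·0
Solving: h(Senior) = 0.5039, h(Trainee) = 0.4703, h(Manager) = 0.5058.
Starting from Senior, the probability is 0.5039.

0.5039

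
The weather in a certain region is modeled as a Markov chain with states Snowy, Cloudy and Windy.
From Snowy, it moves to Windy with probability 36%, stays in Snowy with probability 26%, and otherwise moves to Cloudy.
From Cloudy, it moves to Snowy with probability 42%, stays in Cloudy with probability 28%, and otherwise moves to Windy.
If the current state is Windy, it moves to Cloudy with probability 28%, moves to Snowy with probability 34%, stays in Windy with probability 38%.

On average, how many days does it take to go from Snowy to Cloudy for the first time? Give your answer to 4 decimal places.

2.9132

Let t(s) be the expected number of days to first reach Cloudy from state s, with t(Cloudy) = 0. Conditioning on the first day:
t(Snowy) = 1 + 0.26·t(Snowy) + 0.36·t(Windy)
t(Windy) = 1 + 0.34·t(Snowy) + 0.38·t(Windy)
Solving: t(Snowy) = 2.9132, t(Windy) = 3.2105.
Expected days from Snowy to Cloudy: 2.9132.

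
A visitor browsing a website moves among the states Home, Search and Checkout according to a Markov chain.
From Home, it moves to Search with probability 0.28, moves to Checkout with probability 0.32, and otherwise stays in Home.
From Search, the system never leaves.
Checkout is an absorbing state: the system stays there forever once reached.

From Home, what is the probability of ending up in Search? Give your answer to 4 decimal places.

Let h(s) be the probability of absorption at Search starting from transient state s. Then h(Search) = 1 and h(Checkout) = 0. By first-step analysis:
h(Home) = 0.4·h(Home) + 0.28·1 + 0.32·0
Solving: h(Home) = 0.4667.
Starting from Home, the probability is 0.4667.

0.4667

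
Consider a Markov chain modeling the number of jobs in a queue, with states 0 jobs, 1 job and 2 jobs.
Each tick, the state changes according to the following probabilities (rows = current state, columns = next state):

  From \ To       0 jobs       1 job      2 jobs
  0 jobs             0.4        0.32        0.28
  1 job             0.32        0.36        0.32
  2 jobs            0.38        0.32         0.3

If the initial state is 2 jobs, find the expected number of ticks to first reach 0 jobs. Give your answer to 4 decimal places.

2.7778

Let t(s) be the expected number of ticks to first reach 0 jobs from state s, with t(0 jobs) = 0. Conditioning on the first tick:
t(1 job) = 1 + 0.36·t(1 job) + 0.32·t(2 jobs)
t(2 jobs) = 1 + 0.32·t(1 job) + 0.3·t(2 jobs)
Solving: t(1 job) = 2.9514, t(2 jobs) = 2.7778.
Expected ticks from 2 jobs to 0 jobs: 2.7778.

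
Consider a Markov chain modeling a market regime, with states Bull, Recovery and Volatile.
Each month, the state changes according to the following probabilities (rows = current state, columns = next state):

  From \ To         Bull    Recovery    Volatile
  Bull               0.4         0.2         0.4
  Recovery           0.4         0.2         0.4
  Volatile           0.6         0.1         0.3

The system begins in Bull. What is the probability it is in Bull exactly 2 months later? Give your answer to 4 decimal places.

0.4800

Sum over the intermediate state after 1 month:
P = P(Bull→Bull)·P(Bull→Bull) + P(Bull→Recovery)·P(Recovery→Bull) + P(Bull→Volatile)·P(Volatile→Bull)
  = 0.4×0.4 + 0.2×0.4 + 0.4×0.6
  = 0.1600 + 0.0800 + 0.2400 = 0.4800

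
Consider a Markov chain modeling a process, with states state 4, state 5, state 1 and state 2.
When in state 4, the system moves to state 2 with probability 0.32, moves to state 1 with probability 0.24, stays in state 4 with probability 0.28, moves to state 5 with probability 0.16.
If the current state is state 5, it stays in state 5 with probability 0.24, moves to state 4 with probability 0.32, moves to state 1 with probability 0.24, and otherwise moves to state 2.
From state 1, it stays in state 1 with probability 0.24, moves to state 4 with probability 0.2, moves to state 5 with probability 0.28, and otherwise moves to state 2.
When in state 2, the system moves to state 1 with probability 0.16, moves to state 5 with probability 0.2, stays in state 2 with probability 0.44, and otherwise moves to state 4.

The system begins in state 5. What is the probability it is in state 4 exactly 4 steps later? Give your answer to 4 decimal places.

0.2457

Propagate the distribution vector 4 steps from state 5.
After 0 steps: (0.0000, 1.0000, 0.0000, 0.0000)
After 1 step: (0.3200, 0.2400, 0.2400, 0.2000)
After 2 steps: (0.2544, 0.2160, 0.2240, 0.3056)
After 3 steps: (0.2463, 0.2164, 0.2156, 0.3218)
After 4 steps: (0.2457, 0.2160, 0.2143, 0.3240)
P(in state 4 after 4 steps) = 0.2457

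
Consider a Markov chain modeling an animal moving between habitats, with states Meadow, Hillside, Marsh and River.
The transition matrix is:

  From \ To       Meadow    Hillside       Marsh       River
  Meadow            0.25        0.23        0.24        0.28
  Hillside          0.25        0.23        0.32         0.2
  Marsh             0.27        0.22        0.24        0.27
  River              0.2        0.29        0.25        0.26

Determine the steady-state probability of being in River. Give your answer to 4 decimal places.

0.2529

Let the stationary distribution be π with π = πP and π_1 + π_2 + π_3 + π_4 = 1.
π_1 = 0.25·π_1 + 0.25·π_2 + 0.27·π_3 + 0.2·π_4
π_2 = 0.23·π_1 + 0.23·π_2 + 0.22·π_3 + 0.29·π_4
π_3 = 0.24·π_1 + 0.32·π_2 + 0.24·π_3 + 0.25·π_4
Solving with the normalization constraint gives π = (0.2426, 0.2426, 0.2619, 0.2529).
So the stationary probability of River is 0.2529.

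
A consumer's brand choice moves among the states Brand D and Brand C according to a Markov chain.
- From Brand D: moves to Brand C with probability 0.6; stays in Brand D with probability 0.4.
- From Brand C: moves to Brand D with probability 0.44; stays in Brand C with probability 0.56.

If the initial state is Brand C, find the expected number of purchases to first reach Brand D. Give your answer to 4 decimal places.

Let t(s) be the expected number of purchases to first reach Brand D from state s, with t(Brand D) = 0. Conditioning on the first purchase:
t(Brand C) = 1 + 0.56·t(Brand C)
Solving: t(Brand C) = 2.2727.
Expected purchases from Brand C to Brand D: 2.2727.

2.2727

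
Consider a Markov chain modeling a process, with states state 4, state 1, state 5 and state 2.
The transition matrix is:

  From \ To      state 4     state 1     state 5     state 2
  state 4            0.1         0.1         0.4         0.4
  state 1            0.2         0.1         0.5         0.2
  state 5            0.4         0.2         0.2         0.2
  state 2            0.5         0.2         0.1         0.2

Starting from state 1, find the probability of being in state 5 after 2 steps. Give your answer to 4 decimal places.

Propagate the distribution vector 2 steps from state 1.
After 0 steps: (0.0000, 1.0000, 0.0000, 0.0000)
After 1 step: (0.2000, 0.1000, 0.5000, 0.2000)
After 2 steps: (0.3400, 0.1700, 0.2500, 0.2400)
P(in state 5 after 2 steps) = 0.2500

0.2500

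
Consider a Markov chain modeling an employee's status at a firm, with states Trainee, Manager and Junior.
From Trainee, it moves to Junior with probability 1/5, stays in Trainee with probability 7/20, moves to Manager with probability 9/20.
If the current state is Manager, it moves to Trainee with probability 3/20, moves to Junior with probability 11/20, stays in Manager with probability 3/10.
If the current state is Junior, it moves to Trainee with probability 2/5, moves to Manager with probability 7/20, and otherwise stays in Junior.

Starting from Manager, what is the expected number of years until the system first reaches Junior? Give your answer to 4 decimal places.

2.0645

Let t(s) be the expected number of years to first reach Junior from state s, with t(Junior) = 0. Conditioning on the first year:
t(Trainee) = 1 + 0.35·t(Trainee) + 0.45·t(Manager)
t(Manager) = 1 + 0.15·t(Trainee) + 0.3·t(Manager)
Solving: t(Trainee) = 2.9677, t(Manager) = 2.0645.
Expected years from Manager to Junior: 2.0645.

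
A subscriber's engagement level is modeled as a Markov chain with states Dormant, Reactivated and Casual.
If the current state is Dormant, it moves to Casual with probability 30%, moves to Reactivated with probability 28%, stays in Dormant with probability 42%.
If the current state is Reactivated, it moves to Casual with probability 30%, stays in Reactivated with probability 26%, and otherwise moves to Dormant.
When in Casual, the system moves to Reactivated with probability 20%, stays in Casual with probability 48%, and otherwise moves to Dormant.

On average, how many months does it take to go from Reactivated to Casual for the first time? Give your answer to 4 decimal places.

Let t(s) be the expected number of months to first reach Casual from state s, with t(Casual) = 0. Conditioning on the first month:
t(Dormant) = 1 + 0.42·t(Dormant) + 0.28·t(Reactivated)
t(Reactivated) = 1 + 0.44·t(Dormant) + 0.26·t(Reactivated)
Solving: t(Dormant) = 3.3333, t(Reactivated) = 3.3333.
Expected months from Reactivated to Casual: 3.3333.

3.3333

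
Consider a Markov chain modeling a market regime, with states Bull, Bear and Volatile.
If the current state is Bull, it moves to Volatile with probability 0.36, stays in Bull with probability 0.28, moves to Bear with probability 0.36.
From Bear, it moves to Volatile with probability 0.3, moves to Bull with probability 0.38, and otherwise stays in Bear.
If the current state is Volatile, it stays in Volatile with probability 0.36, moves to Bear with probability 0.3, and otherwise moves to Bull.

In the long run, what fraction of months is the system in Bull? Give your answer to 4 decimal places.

0.3331

Let the stationary distribution be π with π = πP and π_1 + π_2 + π_3 = 1.
π_1 = 0.28·π_1 + 0.38·π_2 + 0.34·π_3
π_2 = 0.36·π_1 + 0.32·π_2 + 0.3·π_3
Solving with the normalization constraint gives π = (0.3331, 0.3265, 0.3404).
So the stationary probability of Bull is 0.3331.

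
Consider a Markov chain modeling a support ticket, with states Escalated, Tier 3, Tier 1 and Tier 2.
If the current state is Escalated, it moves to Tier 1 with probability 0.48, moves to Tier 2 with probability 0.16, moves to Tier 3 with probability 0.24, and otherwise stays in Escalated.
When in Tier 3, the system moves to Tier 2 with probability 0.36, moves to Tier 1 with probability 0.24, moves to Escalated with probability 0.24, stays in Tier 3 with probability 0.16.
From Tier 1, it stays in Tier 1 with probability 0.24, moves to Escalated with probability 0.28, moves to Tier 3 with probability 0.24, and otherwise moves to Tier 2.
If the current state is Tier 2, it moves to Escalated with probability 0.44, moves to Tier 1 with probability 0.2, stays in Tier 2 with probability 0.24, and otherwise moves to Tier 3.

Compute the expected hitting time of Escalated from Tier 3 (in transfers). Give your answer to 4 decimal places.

3.2413

Let t(s) be the expected number of transfers to first reach Escalated from state s, with t(Escalated) = 0. Conditioning on the first transfer:
t(Tier 3) = 1 + 0.16·t(Tier 3) + 0.24·t(Tier 1) + 0.36·t(Tier 2)
t(Tier 1) = 1 + 0.24·t(Tier 3) + 0.24·t(Tier 1) + 0.24·t(Tier 2)
t(Tier 2) = 1 + 0.12·t(Tier 3) + 0.2·t(Tier 1) + 0.24·t(Tier 2)
Solving: t(Tier 3) = 3.2413, t(Tier 1) = 3.1808, t(Tier 2) = 2.6646.
Expected transfers from Tier 3 to Escalated: 3.2413.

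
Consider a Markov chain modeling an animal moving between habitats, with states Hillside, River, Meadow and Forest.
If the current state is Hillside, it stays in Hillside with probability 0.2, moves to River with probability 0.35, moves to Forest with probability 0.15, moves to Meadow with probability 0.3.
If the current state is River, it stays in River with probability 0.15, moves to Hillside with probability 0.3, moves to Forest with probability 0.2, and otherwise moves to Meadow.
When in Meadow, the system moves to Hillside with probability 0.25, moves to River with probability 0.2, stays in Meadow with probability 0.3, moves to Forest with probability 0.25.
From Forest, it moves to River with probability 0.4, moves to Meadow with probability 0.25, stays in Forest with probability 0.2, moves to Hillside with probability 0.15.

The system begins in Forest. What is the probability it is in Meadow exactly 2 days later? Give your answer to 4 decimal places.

Propagate the distribution vector 2 days from Forest.
After 0 days: (0.0000, 0.0000, 0.0000, 1.0000)
After 1 day: (0.1500, 0.4000, 0.2500, 0.2000)
After 2 days: (0.2425, 0.2425, 0.3100, 0.2050)
P(in Meadow after 2 days) = 0.3100

0.3100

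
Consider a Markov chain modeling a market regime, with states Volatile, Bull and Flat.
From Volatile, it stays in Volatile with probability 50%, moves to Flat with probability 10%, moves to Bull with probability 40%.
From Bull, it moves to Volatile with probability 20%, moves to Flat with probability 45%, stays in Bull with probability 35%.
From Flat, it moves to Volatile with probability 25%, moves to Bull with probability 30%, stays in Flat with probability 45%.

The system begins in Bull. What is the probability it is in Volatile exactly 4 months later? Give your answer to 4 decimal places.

0.3087

Propagate the distribution vector 4 months from Bull.
After 0 months: (0.0000, 1.0000, 0.0000)
After 1 month: (0.2000, 0.3500, 0.4500)
After 2 months: (0.2825, 0.3375, 0.3800)
After 3 months: (0.3038, 0.3451, 0.3511)
After 4 months: (0.3087, 0.3476, 0.3437)
P(in Volatile after 4 months) = 0.3087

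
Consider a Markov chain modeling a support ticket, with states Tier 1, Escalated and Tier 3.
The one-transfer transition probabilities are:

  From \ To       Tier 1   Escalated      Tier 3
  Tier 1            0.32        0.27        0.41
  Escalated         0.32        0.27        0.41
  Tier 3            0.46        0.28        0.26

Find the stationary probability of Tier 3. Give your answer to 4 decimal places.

0.3565

Let the stationary distribution be π with π = πP and π_1 + π_2 + π_3 = 1.
π_1 = 0.32·π_1 + 0.32·π_2 + 0.46·π_3
π_2 = 0.27·π_1 + 0.27·π_2 + 0.28·π_3
Solving with the normalization constraint gives π = (0.3699, 0.2736, 0.3565).
So the stationary probability of Tier 3 is 0.3565.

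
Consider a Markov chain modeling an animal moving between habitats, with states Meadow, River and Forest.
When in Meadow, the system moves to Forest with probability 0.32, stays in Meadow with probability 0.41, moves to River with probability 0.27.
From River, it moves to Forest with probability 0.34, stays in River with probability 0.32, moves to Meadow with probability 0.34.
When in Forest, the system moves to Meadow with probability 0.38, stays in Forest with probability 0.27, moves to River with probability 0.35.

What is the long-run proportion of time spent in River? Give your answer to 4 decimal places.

0.3104

Let the stationary distribution be π with π = πP and π_1 + π_2 + π_3 = 1.
π_1 = 0.41·π_1 + 0.34·π_2 + 0.38·π_3
π_2 = 0.27·π_1 + 0.32·π_2 + 0.35·π_3
Solving with the normalization constraint gives π = (0.3790, 0.3104, 0.3107).
So the stationary probability of River is 0.3104.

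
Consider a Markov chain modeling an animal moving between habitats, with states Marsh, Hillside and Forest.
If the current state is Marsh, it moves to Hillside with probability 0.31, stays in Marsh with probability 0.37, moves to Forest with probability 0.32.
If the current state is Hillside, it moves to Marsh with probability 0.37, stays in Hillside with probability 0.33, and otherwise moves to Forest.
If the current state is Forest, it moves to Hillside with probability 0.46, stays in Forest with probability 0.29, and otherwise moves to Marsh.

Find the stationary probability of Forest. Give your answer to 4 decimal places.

0.3036

Let the stationary distribution be π with π = πP and π_1 + π_2 + π_3 = 1.
π_1 = 0.37·π_1 + 0.37·π_2 + 0.25·π_3
π_2 = 0.31·π_1 + 0.33·π_2 + 0.46·π_3
Solving with the normalization constraint gives π = (0.3336, 0.3628, 0.3036).
So the stationary probability of Forest is 0.3036.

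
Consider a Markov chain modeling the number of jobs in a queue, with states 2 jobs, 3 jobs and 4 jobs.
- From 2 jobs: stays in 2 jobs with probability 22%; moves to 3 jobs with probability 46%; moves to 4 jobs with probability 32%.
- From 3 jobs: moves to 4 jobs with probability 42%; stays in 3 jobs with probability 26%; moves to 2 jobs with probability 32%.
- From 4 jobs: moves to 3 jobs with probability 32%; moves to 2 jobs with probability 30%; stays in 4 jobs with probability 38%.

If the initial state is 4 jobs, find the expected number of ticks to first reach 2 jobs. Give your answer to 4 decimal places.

3.2676

Let t(s) be the expected number of ticks to first reach 2 jobs from state s, with t(2 jobs) = 0. Conditioning on the first tick:
t(3 jobs) = 1 + 0.26·t(3 jobs) + 0.42·t(4 jobs)
t(4 jobs) = 1 + 0.32·t(3 jobs) + 0.38·t(4 jobs)
Solving: t(3 jobs) = 3.2059, t(4 jobs) = 3.2676.
Expected ticks from 4 jobs to 2 jobs: 3.2676.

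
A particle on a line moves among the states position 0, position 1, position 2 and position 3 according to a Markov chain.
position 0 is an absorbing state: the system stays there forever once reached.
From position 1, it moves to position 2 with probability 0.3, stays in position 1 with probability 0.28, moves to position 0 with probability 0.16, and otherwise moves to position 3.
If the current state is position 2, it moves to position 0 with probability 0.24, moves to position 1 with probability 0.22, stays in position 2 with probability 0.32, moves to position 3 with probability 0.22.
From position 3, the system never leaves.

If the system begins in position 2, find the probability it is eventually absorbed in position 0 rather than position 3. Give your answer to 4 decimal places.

0.4910

Let h(s) be the probability of absorption at position 0 starting from transient state s. Then h(position 0) = 1 and h(position 3) = 0. By first-step analysis:
h(position 1) = 0.16·1 + 0.28·h(position 1) + 0.3·h(position 2) + 0.26·0
h(position 2) = 0.24·1 + 0.22·h(position 1) + 0.32·h(position 2) + 0.22·0
Solving: h(position 1) = 0.4268, h(position 2) = 0.4910.
Starting from position 2, the probability is 0.4910.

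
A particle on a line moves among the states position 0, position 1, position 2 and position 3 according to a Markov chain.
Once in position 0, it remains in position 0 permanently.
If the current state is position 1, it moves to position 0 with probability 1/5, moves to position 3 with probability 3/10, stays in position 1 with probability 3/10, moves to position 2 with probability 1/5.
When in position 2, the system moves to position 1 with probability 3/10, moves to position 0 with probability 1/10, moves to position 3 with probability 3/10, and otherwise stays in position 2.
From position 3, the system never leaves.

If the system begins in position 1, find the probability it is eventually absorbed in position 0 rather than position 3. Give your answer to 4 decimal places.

Let h(s) be the probability of absorption at position 0 starting from transient state s. Then h(position 0) = 1 and h(position 3) = 0. By first-step analysis:
h(position 1) = 0.2·1 + 0.3·h(position 1) + 0.2·h(position 2) + 0.3·0
h(position 2) = 0.1·1 + 0.3·h(position 1) + 0.3·h(position 2) + 0.3·0
Solving: h(position 1) = 0.3721, h(position 2) = 0.3023.
Starting from position 1, the probability is 0.3721.

0.3721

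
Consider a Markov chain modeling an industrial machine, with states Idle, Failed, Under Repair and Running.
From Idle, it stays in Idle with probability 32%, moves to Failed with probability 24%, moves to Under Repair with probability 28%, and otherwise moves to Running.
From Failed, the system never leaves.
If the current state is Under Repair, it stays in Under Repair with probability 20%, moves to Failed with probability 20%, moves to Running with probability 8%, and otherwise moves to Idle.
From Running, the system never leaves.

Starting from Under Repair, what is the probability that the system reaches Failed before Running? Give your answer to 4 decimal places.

Let h(s) be the probability of absorption at Failed starting from transient state s. Then h(Failed) = 1 and h(Running) = 0. By first-step analysis:
h(Idle) = 0.32·h(Idle) + 0.24·1 + 0.28·h(Under Repair) + 0.16·0
h(Under Repair) = 0.52·h(Idle) + 0.2·1 + 0.2·h(Under Repair) + 0.08·0
Solving: h(Idle) = 0.6225, h(Under Repair) = 0.6546.
Starting from Under Repair, the probability is 0.6546.

0.6546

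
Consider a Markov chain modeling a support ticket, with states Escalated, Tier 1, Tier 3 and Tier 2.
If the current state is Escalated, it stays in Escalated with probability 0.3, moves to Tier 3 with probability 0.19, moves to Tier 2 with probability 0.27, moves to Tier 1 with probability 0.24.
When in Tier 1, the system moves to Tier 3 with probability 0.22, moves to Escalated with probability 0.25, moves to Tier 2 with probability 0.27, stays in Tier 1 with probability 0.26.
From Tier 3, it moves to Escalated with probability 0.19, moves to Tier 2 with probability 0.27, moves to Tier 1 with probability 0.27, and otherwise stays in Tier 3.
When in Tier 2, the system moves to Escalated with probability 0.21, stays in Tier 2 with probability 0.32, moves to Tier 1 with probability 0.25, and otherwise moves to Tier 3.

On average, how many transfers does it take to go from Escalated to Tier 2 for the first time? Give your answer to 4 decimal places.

Let t(s) be the expected number of transfers to first reach Tier 2 from state s, with t(Tier 2) = 0. Conditioning on the first transfer:
t(Escalated) = 1 + 0.3·t(Escalated) + 0.24·t(Tier 1) + 0.19·t(Tier 3)
t(Tier 1) = 1 + 0.25·t(Escalated) + 0.26·t(Tier 1) + 0.22·t(Tier 3)
t(Tier 3) = 1 + 0.19·t(Escalated) + 0.27·t(Tier 1) + 0.27·t(Tier 3)
Solving: t(Escalated) = 3.7037, t(Tier 1) = 3.7037, t(Tier 3) = 3.7037.
Expected transfers from Escalated to Tier 2: 3.7037.

3.7037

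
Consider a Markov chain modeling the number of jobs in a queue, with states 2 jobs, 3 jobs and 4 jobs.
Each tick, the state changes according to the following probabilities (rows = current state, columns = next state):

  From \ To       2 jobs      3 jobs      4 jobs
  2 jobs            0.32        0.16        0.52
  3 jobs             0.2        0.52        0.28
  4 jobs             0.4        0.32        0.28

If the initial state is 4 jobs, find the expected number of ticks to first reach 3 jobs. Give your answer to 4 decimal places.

Let t(s) be the expected number of ticks to first reach 3 jobs from state s, with t(3 jobs) = 0. Conditioning on the first tick:
t(2 jobs) = 1 + 0.32·t(2 jobs) + 0.52·t(4 jobs)
t(4 jobs) = 1 + 0.4·t(2 jobs) + 0.28·t(4 jobs)
Solving: t(2 jobs) = 4.4034, t(4 jobs) = 3.8352.
Expected ticks from 4 jobs to 3 jobs: 3.8352.

3.8352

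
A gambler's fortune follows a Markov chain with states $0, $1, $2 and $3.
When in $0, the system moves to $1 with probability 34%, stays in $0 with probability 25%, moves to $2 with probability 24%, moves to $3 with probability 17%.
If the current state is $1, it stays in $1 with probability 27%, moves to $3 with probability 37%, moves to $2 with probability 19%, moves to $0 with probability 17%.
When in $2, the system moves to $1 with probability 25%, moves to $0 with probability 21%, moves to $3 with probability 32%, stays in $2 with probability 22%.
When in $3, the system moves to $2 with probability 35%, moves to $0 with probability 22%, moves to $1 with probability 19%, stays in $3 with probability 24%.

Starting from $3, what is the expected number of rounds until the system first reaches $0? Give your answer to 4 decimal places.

4.8546

Let t(s) be the expected number of rounds to first reach $0 from state s, with t($0) = 0. Conditioning on the first round:
t($1) = 1 + 0.27·t($1) + 0.19·t($2) + 0.37·t($3)
t($2) = 1 + 0.25·t($1) + 0.22·t($2) + 0.32·t($3)
t($3) = 1 + 0.19·t($1) + 0.35·t($2) + 0.24·t($3)
Solving: t($1) = 5.1087, t($2) = 4.9111, t($3) = 4.8546.
Expected rounds from $3 to $0: 4.8546.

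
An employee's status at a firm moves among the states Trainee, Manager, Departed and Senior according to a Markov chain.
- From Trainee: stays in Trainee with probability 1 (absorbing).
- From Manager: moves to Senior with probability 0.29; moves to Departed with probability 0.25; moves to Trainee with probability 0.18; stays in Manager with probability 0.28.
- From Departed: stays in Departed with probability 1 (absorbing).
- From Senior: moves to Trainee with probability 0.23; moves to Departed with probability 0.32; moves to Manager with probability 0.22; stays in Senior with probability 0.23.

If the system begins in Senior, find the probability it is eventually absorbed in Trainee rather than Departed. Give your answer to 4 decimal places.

Let h(s) be the probability of absorption at Trainee starting from transient state s. Then h(Trainee) = 1 and h(Departed) = 0. By first-step analysis:
h(Manager) = 0.18·1 + 0.28·h(Manager) + 0.25·0 + 0.29·h(Senior)
h(Senior) = 0.23·1 + 0.22·h(Manager) + 0.32·0 + 0.23·h(Senior)
Solving: h(Manager) = 0.4185, h(Senior) = 0.4183.
Starting from Senior, the probability is 0.4183.

0.4183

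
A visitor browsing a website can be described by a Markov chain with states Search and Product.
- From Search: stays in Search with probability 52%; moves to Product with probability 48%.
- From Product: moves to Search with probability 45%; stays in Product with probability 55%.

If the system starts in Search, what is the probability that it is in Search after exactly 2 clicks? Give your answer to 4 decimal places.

0.4864

Sum over the intermediate state after 1 click:
P = P(Search→Search)·P(Search→Search) + P(Search→Product)·P(Product→Search)
  = 0.52×0.52 + 0.48×0.45
  = 0.2704 + 0.2160 = 0.4864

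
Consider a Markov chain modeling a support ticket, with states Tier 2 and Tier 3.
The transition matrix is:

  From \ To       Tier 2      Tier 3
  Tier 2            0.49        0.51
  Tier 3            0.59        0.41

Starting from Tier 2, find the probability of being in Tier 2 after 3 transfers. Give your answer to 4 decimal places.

0.5359

Propagate the distribution vector 3 transfers from Tier 2.
After 0 transfers: (1.0000, 0.0000)
After 1 transfer: (0.4900, 0.5100)
After 2 transfers: (0.5410, 0.4590)
After 3 transfers: (0.5359, 0.4641)
P(in Tier 2 after 3 transfers) = 0.5359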